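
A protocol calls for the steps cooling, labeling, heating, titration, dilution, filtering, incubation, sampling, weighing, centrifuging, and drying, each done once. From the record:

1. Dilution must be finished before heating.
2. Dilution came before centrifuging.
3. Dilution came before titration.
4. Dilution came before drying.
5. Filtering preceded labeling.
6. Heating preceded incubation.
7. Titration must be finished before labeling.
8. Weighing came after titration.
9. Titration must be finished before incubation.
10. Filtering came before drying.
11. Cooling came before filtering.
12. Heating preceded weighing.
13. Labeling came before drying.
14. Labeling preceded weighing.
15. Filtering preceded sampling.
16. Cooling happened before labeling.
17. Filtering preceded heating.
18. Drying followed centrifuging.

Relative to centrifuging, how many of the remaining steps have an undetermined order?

Forced before centrifuging: dilution; forced after centrifuging: drying.
That leaves cooling, filtering, heating, incubation, labeling, sampling, titration, and weighing with no forced order relative to centrifuging — 8.

8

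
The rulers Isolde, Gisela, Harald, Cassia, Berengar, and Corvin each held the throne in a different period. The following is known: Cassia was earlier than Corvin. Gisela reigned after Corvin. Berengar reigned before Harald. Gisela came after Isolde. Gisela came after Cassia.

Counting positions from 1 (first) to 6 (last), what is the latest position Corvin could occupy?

5

Corvin must come before Gisela — 1 ruler forced after them.
Everything else can be placed before Corvin in some valid order, so Corvin can sit as late as position 6 − 1 = 5.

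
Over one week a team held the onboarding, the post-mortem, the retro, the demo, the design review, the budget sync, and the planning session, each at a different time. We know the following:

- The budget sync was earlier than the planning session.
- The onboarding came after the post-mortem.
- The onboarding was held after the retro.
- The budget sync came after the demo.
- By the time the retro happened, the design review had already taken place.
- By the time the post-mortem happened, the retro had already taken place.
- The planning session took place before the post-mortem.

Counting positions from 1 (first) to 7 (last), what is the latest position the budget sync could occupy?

4

The budget sync must come before the onboarding, the planning session, and the post-mortem — 3 meetings forced after it.
Everything else can be placed before the budget sync in some valid order, so the budget sync can sit as late as position 7 − 3 = 4.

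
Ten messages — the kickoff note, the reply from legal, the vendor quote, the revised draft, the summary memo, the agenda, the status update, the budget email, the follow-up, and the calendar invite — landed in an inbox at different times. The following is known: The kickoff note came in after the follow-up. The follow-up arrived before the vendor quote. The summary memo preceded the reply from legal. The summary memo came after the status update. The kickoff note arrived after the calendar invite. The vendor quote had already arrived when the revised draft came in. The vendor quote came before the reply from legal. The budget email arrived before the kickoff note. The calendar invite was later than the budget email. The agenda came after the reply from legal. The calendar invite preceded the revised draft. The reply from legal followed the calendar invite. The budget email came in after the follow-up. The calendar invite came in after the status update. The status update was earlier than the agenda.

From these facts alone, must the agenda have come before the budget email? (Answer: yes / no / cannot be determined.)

no

Tracing the constraints gives the budget email → the calendar invite → the reply from legal → the agenda, so the budget email must come before the agenda.
That means the agenda cannot be before the budget email.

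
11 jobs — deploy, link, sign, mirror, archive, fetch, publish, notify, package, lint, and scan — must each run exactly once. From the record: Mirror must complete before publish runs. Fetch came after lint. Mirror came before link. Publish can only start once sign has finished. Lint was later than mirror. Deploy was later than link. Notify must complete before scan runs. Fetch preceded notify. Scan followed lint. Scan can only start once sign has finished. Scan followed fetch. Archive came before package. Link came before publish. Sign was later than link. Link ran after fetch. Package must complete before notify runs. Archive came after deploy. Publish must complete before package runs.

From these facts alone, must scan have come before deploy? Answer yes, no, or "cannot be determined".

Tracing the constraints gives deploy → archive → package → notify → scan, so deploy must come before scan.
That means scan cannot be before deploy.

no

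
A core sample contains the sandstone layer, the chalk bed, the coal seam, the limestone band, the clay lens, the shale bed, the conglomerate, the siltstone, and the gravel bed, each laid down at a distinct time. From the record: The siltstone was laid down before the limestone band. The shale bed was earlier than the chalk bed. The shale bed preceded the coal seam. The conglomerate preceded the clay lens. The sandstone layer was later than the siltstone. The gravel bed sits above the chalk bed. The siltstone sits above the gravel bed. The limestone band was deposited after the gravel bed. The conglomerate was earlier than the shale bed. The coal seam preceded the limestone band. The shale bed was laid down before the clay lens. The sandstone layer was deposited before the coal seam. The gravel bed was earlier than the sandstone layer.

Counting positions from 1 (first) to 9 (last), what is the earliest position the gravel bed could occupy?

4

The chalk bed, the conglomerate, and the shale bed must all come before the gravel bed — 3 forced predecessors.
Nothing else is forced ahead of the gravel bed, so its earliest slot is position 3 + 1 = 4.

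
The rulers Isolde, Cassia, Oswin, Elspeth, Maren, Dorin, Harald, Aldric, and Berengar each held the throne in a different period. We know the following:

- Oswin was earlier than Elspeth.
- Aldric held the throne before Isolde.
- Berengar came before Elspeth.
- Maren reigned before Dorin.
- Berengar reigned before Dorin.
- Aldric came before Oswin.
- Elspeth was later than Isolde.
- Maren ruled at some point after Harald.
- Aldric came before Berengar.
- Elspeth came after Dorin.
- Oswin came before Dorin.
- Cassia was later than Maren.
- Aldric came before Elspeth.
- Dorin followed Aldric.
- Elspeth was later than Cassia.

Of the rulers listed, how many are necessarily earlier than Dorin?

5

Directly stated before Dorin: Aldric, Berengar, Maren, and Oswin.
Harald reaches Dorin via Harald → Maren → Dorin.
No chain forces Isolde (or any of the others) ahead of Dorin.
That's Aldric, Berengar, Harald, Maren, and Oswin — 5 in all.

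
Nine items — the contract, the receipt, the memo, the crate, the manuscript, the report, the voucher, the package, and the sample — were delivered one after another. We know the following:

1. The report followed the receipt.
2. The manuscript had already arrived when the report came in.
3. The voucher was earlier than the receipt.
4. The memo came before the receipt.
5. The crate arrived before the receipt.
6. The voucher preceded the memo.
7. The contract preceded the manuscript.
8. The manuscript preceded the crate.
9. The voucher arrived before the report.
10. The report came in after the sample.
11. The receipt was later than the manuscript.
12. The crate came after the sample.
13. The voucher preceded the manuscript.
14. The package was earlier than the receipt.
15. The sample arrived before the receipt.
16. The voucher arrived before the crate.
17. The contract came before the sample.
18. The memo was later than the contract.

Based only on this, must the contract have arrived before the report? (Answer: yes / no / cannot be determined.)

Chain the constraints: the contract → the manuscript → the report. Each link is directly stated, so the contract comes before the report.

yes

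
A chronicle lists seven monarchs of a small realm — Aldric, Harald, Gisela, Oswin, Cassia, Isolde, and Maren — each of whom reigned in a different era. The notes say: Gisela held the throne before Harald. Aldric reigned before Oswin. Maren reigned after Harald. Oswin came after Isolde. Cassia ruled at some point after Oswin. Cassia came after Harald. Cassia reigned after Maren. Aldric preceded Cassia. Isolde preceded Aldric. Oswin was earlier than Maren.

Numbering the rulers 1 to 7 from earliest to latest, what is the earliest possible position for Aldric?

2

Isolde must come before Aldric — 1 forced predecessor.
Nothing else is forced ahead of Aldric, so their earliest slot is position 1 + 1 = 2.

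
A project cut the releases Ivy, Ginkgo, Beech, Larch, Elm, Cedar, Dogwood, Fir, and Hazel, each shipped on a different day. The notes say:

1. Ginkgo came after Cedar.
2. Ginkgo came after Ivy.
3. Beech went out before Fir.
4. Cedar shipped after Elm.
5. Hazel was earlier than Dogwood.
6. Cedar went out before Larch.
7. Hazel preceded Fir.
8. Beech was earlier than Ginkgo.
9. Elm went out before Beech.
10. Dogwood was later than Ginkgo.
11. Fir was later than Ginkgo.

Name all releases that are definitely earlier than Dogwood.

Beech, Cedar, Elm, Ginkgo, Hazel, Ivy

Directly stated before Dogwood: Ginkgo and Hazel.
Beech reaches Dogwood via Beech → Ginkgo → Dogwood.
Cedar reaches Dogwood via Cedar → Ginkgo → Dogwood.
Elm reaches Dogwood via Elm → Beech → Ginkgo → Dogwood.
Likewise Ivy reaches Dogwood by chaining the stated constraints.
No chain forces Larch (or any of the others) ahead of Dogwood.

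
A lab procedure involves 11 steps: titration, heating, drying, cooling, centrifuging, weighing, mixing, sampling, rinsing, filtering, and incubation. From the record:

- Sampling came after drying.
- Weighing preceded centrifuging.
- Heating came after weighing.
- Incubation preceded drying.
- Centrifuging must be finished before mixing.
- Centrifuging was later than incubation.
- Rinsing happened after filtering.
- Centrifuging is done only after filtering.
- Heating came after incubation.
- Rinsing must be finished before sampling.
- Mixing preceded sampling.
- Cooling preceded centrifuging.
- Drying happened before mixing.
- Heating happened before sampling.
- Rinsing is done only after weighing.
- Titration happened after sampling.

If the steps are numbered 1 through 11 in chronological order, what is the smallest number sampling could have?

Centrifuging, cooling, drying, filtering, heating, incubation, mixing, rinsing, and weighing must all come before sampling — 9 forced predecessors.
Nothing else is forced ahead of sampling, so its earliest slot is position 9 + 1 = 10.

10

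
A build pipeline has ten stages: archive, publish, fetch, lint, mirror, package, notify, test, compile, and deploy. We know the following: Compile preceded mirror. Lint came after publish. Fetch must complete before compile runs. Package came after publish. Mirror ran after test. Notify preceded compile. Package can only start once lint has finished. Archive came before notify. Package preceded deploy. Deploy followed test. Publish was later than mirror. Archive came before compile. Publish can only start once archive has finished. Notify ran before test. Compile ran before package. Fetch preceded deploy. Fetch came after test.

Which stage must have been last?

deploy

Every other stage has a chain of constraints placing it before deploy, so deploy is last.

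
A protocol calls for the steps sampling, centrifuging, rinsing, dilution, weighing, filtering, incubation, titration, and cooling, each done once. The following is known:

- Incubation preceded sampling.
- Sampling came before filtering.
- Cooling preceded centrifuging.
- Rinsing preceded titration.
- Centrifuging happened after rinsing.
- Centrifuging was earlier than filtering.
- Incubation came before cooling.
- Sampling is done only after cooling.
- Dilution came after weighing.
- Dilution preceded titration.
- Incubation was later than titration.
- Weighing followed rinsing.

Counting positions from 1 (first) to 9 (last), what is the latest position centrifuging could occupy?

Centrifuging must come before filtering — 1 step forced after it.
Everything else can be placed before centrifuging in some valid order, so centrifuging can sit as late as position 9 − 1 = 8.

8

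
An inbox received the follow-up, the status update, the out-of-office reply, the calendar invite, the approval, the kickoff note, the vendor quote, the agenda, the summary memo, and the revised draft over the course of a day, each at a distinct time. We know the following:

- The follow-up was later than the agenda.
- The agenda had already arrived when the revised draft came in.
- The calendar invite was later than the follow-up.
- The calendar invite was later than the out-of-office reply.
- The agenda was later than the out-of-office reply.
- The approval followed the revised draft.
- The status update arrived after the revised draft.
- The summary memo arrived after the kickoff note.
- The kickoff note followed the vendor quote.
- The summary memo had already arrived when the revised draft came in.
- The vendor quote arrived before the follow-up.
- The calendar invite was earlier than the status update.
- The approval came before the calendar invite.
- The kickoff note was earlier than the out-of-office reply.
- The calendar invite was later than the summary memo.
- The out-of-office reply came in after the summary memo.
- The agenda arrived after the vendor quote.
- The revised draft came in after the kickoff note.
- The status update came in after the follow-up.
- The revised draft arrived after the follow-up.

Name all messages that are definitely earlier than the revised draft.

Directly stated before the revised draft: the agenda, the follow-up, the kickoff note, and the summary memo.
The out-of-office reply reaches the revised draft via the out-of-office reply → the agenda → the revised draft.
The vendor quote reaches the revised draft via the vendor quote → the kickoff note → the revised draft.

the agenda, the follow-up, the kickoff note, the out-of-office reply, the summary memo, the vendor quote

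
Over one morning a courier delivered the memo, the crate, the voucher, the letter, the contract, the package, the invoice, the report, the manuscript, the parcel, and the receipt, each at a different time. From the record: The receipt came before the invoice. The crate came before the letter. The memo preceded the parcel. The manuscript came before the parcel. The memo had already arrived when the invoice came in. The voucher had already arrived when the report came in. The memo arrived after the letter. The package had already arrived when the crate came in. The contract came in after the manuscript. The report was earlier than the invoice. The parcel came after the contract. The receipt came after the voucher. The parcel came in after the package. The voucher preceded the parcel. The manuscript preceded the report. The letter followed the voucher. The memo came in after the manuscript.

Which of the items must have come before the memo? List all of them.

the crate, the letter, the manuscript, the package, the voucher

Directly stated before the memo: the letter and the manuscript.
The crate reaches the memo via the crate → the letter → the memo.
The package reaches the memo via the package → the crate → the letter → the memo.
The voucher reaches the memo via the voucher → the letter → the memo.
No chain forces the receipt (or any of the others) ahead of the memo.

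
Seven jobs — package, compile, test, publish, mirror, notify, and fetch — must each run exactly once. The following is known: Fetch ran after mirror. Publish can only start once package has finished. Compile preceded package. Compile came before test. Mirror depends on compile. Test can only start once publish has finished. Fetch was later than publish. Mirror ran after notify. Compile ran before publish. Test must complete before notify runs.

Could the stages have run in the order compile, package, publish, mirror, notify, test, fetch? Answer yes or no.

no

The constraints require test before notify, but in the proposed sequence notify appears ahead of test. That one violation is enough.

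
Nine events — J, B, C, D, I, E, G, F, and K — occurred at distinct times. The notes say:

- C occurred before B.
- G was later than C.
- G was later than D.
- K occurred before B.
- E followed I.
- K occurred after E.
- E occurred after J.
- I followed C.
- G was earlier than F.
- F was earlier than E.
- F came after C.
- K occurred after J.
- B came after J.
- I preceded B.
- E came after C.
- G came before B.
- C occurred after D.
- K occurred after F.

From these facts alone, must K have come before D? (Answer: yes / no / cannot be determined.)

no

Tracing the constraints gives D → C → F → K, so D must come before K.
That means K cannot be before D.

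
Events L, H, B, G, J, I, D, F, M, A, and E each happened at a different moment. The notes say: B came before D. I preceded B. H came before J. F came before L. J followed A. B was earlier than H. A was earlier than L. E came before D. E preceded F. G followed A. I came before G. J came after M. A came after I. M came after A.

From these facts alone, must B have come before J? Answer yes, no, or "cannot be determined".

yes

Chain the constraints: B → H → J. Each link is directly stated, so B comes before J.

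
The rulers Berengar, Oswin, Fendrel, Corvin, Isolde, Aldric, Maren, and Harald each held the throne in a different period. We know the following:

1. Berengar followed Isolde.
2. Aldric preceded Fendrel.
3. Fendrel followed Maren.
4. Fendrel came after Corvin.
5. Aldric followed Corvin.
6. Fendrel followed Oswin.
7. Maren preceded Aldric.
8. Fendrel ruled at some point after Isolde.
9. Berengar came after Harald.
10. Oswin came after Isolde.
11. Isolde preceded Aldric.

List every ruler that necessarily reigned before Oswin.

Directly stated before Oswin: Isolde.
No chain forces Harald (or any of the others) ahead of Oswin.

Isolde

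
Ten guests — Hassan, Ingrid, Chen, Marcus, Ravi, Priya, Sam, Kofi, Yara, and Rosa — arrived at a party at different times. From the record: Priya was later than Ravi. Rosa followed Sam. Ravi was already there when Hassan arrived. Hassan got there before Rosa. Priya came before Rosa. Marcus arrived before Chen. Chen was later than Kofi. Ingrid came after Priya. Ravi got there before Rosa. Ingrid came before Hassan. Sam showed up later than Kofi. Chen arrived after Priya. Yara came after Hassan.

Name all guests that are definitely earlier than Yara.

Hassan, Ingrid, Priya, Ravi

Directly stated before Yara: Hassan.
Ingrid reaches Yara via Ingrid → Hassan → Yara.
Priya reaches Yara via Priya → Ingrid → Hassan → Yara.
Ravi reaches Yara via Ravi → Hassan → Yara.
No chain forces Kofi (or any of the others) ahead of Yara.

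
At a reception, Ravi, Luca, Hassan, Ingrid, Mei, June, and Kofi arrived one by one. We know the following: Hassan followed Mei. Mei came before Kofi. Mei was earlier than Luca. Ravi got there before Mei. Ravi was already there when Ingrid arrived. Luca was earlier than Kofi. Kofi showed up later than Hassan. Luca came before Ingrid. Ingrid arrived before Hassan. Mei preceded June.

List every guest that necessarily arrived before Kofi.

Hassan, Ingrid, Luca, Mei, Ravi

Directly stated before Kofi: Hassan, Luca, and Mei.
Ingrid reaches Kofi via Ingrid → Hassan → Kofi.
Ravi reaches Kofi via Ravi → Mei → Kofi.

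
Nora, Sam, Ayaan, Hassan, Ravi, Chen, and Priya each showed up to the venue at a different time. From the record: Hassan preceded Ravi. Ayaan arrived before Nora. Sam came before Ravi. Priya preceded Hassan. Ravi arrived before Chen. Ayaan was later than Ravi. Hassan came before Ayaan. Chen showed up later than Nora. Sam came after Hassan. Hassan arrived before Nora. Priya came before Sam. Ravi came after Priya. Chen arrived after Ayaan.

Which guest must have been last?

Every other guest has a chain of constraints placing them before Chen, so Chen is last.

Chen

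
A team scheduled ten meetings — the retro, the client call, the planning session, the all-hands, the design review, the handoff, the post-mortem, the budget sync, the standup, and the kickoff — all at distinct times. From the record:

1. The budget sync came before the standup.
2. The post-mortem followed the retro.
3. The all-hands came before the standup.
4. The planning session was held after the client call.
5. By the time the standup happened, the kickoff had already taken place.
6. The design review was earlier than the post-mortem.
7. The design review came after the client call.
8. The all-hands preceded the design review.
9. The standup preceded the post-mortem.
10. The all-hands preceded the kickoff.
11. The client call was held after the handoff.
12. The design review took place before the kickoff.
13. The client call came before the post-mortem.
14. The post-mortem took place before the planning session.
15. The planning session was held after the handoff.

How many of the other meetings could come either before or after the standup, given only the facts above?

Forced before the standup: the all-hands, the budget sync, the client call, the design review, the handoff, and the kickoff; forced after the standup: the planning session and the post-mortem.
That leaves the retro with no forced order relative to the standup — 1.

1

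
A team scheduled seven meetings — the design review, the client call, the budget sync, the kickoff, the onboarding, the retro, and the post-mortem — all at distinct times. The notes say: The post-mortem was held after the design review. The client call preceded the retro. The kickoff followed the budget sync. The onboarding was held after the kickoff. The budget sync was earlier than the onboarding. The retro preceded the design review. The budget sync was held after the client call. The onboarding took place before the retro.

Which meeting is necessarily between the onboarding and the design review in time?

the retro

Tracing the constraints gives the onboarding → the retro → the design review, so the retro sits after the onboarding and before the design review.
No other meeting is forced both after the onboarding and before the design review.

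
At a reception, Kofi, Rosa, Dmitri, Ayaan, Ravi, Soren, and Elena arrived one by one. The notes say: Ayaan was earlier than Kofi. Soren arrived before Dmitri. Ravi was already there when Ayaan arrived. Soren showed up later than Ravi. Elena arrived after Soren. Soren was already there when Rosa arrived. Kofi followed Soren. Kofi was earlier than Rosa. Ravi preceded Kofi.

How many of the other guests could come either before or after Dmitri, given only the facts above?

4

Forced before Dmitri: Ravi and Soren.
That leaves Ayaan, Elena, Kofi, and Rosa with no forced order relative to Dmitri — 4.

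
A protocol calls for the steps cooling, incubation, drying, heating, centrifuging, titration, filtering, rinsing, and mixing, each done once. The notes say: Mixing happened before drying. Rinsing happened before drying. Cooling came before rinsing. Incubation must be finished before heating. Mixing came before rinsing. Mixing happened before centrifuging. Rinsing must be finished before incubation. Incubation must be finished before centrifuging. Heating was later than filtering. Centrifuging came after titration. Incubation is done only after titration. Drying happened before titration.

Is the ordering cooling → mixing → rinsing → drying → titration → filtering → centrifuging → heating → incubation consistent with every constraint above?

The constraints require incubation before centrifuging, but in the proposed sequence centrifuging appears ahead of incubation. That one violation is enough.

no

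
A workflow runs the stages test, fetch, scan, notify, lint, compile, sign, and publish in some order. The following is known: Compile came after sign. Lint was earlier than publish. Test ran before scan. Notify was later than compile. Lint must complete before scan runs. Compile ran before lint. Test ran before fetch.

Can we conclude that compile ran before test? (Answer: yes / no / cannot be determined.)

cannot be determined

No chain of stated constraints runs from compile to test, and none runs from test to compile either.
So the relative order of compile and test is not fixed by the given facts.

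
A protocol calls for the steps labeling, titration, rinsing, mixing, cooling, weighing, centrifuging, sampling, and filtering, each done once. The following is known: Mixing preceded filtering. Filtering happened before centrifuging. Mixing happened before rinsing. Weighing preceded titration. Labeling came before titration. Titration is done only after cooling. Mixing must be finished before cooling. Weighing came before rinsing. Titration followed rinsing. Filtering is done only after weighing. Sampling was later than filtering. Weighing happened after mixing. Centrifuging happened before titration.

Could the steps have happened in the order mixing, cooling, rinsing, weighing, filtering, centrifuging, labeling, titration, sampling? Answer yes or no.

no

The constraints require weighing before rinsing, but in the proposed sequence rinsing appears ahead of weighing. That one violation is enough.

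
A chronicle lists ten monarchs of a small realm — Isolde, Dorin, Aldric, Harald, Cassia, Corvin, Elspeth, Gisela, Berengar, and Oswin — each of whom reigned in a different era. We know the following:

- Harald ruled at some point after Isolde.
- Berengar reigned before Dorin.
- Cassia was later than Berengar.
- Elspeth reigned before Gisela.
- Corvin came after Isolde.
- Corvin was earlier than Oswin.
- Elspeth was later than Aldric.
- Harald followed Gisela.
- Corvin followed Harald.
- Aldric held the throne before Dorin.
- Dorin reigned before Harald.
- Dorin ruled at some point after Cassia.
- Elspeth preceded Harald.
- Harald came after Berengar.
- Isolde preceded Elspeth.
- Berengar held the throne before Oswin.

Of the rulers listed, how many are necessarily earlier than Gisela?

Directly stated before Gisela: Elspeth.
Aldric reaches Gisela via Aldric → Elspeth → Gisela.
Isolde reaches Gisela via Isolde → Elspeth → Gisela.
That's Aldric, Elspeth, and Isolde — 3 in all.

3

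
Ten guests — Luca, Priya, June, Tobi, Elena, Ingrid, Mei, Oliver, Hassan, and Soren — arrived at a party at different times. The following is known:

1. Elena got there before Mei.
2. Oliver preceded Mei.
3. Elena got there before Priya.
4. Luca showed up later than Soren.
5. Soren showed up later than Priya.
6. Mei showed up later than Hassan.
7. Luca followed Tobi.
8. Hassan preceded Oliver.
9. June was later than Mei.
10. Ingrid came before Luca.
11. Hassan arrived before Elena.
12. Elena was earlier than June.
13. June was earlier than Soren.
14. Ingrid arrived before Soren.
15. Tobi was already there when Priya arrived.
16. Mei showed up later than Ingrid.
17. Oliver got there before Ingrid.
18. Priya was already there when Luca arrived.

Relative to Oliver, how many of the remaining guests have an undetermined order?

3

Forced before Oliver: Hassan; forced after Oliver: Ingrid, June, Luca, Mei, and Soren.
That leaves Elena, Priya, and Tobi with no forced order relative to Oliver — 3.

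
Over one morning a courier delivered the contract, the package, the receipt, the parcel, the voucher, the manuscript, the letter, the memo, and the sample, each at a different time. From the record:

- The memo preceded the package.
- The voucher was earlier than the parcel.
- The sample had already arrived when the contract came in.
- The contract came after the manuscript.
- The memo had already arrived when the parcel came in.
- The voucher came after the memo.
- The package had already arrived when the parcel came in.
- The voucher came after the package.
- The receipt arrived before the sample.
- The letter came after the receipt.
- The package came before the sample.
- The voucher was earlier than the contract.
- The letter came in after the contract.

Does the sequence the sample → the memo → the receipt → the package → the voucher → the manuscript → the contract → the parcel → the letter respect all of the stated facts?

no

The constraints require the receipt before the sample, but in the proposed sequence the sample appears ahead of the receipt. That one violation is enough.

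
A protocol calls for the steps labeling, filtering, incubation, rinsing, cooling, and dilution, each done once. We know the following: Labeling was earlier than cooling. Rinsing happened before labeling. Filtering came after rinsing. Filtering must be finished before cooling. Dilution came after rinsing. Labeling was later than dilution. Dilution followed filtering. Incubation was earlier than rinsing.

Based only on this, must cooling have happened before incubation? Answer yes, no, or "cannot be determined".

no

Tracing the constraints gives incubation → rinsing → filtering → cooling, so incubation must come before cooling.
That means cooling cannot be before incubation.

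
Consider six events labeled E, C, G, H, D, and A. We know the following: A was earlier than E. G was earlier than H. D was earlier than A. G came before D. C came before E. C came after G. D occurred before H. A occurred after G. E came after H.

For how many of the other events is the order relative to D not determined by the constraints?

1

Forced before D: G; forced after D: A, E, and H.
That leaves C with no forced order relative to D — 1.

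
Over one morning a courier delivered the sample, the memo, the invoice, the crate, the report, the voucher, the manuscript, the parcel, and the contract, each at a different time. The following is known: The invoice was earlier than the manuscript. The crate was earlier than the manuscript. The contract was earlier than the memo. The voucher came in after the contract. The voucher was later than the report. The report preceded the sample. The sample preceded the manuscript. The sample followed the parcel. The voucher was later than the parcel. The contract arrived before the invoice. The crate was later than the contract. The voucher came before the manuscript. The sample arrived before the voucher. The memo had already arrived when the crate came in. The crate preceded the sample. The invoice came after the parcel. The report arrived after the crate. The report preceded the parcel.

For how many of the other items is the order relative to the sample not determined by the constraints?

1

Forced before the sample: the contract, the crate, the memo, the parcel, and the report; forced after the sample: the manuscript and the voucher.
That leaves the invoice with no forced order relative to the sample — 1.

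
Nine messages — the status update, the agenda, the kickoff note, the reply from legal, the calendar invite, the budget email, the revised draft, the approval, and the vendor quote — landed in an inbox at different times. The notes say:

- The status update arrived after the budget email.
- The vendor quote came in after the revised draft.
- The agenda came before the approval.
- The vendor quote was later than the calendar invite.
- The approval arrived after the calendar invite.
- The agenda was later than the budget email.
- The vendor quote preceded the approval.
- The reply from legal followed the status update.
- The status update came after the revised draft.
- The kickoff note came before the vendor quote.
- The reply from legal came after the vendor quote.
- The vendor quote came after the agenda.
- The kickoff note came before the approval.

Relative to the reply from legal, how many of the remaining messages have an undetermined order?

1

Forced before the reply from legal: the agenda, the budget email, the calendar invite, the kickoff note, the revised draft, the status update, and the vendor quote.
That leaves the approval with no forced order relative to the reply from legal — 1.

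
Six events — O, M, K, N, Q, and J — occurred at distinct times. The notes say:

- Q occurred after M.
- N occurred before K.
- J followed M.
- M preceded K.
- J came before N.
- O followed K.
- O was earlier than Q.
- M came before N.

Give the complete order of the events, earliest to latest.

M, J, N, K, O, Q

The constraints fix every adjacent pair, so only one ordering works:
M → J → N → K → O → Q.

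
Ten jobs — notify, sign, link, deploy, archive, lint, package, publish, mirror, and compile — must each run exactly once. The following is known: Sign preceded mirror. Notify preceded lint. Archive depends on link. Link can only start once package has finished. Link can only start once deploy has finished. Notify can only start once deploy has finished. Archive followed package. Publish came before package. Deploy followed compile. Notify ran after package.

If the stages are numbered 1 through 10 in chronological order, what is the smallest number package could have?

Publish must come before package — 1 forced predecessor.
Nothing else is forced ahead of package, so its earliest slot is position 1 + 1 = 2.

2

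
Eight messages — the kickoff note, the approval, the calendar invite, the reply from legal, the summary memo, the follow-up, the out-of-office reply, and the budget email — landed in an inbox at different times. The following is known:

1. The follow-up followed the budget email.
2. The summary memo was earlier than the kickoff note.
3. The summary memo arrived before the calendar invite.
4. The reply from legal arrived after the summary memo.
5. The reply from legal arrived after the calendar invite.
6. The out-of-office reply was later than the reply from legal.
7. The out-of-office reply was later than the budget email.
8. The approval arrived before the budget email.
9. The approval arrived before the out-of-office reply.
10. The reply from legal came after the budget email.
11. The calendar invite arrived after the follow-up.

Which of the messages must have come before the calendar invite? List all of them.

Directly stated before the calendar invite: the follow-up and the summary memo.
The approval reaches the calendar invite via the approval → the budget email → the follow-up → the calendar invite.
The budget email reaches the calendar invite via the budget email → the follow-up → the calendar invite.
No chain forces the kickoff note (or any of the others) ahead of the calendar invite.

the approval, the budget email, the follow-up, the summary memo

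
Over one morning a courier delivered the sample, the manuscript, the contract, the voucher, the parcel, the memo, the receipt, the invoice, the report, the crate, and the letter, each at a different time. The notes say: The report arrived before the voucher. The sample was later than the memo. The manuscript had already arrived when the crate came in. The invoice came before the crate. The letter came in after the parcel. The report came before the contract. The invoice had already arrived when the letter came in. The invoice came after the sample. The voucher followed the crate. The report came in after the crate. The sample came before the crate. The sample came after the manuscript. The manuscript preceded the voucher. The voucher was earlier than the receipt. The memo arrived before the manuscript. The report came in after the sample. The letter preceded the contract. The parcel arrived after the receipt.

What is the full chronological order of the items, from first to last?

The constraints fix every adjacent pair, so only one ordering works:
the memo → the manuscript → the sample → the invoice → the crate → the report → the voucher → the receipt → the parcel → the letter → the contract.

the memo, the manuscript, the sample, the invoice, the crate, the report, the voucher, the receipt, the parcel, the letter, the contract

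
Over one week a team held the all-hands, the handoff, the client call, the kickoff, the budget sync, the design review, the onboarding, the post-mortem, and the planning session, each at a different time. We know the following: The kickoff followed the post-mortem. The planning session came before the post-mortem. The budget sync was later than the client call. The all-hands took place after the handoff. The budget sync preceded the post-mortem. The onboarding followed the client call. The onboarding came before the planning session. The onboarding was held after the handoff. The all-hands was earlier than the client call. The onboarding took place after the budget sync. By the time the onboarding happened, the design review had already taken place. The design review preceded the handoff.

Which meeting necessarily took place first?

the design review

The design review has a chain of constraints placing it before every other meeting, so the design review must be first.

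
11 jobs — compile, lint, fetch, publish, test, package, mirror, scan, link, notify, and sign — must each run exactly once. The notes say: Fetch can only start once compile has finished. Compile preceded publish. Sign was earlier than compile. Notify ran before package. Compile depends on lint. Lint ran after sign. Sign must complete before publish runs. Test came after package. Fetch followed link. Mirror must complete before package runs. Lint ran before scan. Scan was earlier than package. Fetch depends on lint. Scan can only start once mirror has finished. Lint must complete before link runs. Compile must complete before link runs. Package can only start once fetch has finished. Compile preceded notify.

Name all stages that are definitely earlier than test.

compile, fetch, link, lint, mirror, notify, package, scan, sign

Directly stated before test: package.
Compile reaches test via compile → notify → package → test.
Fetch reaches test via fetch → package → test.
Link reaches test via link → fetch → package → test.
Likewise lint, mirror, notify, scan, and sign each reach test by chaining the stated constraints.
No chain forces publish ahead of test.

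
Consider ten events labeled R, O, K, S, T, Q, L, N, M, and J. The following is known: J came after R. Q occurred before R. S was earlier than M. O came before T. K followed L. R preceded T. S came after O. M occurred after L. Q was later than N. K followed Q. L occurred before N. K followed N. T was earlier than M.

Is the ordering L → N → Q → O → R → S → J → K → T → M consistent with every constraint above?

Check each stated constraint against the proposed order — e.g. L is ahead of K; L is ahead of M. Every pair is in the required order; nothing is violated.

yes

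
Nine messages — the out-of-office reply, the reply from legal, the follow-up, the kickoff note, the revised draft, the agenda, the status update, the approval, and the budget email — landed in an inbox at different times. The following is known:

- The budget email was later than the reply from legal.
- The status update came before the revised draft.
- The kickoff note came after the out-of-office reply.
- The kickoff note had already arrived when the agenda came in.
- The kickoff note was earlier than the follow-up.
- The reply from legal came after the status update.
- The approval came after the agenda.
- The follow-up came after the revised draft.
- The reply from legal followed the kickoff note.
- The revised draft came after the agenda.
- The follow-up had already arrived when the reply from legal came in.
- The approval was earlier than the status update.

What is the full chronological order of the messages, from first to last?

the out-of-office reply, the kickoff note, the agenda, the approval, the status update, the revised draft, the follow-up, the reply from legal, the budget email

The constraints fix every adjacent pair, so only one ordering works:
the out-of-office reply → the kickoff note → the agenda → the approval → the status update → the revised draft → the follow-up → the reply from legal → the budget email.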